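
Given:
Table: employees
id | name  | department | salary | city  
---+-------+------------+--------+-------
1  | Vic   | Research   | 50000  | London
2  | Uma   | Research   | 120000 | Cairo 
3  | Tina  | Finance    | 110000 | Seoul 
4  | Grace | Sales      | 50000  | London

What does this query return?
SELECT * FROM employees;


SELECT * returns all 4 rows with all columns

4 rows:
1, Vic, Research, 50000, London
2, Uma, Research, 120000, Cairo
3, Tina, Finance, 110000, Seoul
4, Grace, Sales, 50000, London


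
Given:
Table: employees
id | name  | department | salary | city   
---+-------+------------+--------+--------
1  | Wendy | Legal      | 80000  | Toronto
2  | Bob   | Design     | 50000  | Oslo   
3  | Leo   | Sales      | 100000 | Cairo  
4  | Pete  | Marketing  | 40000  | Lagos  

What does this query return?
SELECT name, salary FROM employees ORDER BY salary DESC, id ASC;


Sorting by salary DESC, then id ASC for ties

4 rows:
Leo, 100000
Wendy, 80000
Bob, 50000
Pete, 40000


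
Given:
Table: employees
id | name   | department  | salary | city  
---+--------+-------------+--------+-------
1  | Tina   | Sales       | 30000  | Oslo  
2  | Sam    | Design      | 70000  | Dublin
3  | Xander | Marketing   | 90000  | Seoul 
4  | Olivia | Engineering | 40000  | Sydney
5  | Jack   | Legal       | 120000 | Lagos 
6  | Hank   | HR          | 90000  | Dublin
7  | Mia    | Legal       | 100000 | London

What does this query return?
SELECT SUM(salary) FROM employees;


SUM(salary) = 30000 + 70000 + 90000 + 40000 + 120000 + 90000 + 100000 = 540000

540000


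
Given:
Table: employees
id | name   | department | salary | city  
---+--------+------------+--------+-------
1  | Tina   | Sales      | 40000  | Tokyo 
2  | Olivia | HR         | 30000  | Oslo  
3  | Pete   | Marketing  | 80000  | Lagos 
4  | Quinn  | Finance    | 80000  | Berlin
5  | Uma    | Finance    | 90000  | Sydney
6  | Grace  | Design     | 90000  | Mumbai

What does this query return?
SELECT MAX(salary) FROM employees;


Salaries: 40000, 30000, 80000, 80000, 90000, 90000
MAX = 90000

90000


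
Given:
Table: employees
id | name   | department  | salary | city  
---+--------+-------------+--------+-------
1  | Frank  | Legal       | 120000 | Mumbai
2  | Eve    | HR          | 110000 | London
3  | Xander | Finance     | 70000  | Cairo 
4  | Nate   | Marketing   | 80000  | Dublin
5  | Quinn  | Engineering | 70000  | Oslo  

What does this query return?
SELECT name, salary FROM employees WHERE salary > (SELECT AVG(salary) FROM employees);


Subquery: AVG(salary) = 90000.0
Filtering: salary > 90000.0
  Frank (120000) -> MATCH
  Eve (110000) -> MATCH


2 rows:
Frank, 120000
Eve, 110000


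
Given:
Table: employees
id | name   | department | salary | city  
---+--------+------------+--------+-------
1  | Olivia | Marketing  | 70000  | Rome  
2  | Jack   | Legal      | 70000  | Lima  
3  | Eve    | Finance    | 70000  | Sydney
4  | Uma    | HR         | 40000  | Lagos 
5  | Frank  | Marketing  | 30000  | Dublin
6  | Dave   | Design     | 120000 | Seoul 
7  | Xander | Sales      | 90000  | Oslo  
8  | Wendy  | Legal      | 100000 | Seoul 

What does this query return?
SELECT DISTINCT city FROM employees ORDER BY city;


All 'city' values (row order): Rome, Lima, Sydney, Lagos, Dublin, Seoul, Oslo, Seoul
Removing duplicates leaves 7 unique value(s).

7 values:
Dublin
Lagos
Lima
Oslo
Rome
Seoul
Sydney


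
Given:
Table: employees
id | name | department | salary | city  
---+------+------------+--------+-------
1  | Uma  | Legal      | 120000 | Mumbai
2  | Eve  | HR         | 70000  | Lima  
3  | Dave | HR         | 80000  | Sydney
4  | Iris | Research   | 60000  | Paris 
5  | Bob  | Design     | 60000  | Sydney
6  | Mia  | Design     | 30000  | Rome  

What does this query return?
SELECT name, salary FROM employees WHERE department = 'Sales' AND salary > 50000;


Filtering: department = 'Sales' AND salary > 50000
Matching: 0 rows

Empty result set (0 rows)


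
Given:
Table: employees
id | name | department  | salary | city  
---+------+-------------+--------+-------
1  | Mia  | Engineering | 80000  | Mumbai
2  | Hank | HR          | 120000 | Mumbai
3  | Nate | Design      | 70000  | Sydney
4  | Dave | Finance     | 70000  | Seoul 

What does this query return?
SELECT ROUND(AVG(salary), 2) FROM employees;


SUM(salary) = 340000
COUNT = 4
ROUND(AVG, 2) = ROUND(340000 / 4, 2) = 85000.0

85000.0


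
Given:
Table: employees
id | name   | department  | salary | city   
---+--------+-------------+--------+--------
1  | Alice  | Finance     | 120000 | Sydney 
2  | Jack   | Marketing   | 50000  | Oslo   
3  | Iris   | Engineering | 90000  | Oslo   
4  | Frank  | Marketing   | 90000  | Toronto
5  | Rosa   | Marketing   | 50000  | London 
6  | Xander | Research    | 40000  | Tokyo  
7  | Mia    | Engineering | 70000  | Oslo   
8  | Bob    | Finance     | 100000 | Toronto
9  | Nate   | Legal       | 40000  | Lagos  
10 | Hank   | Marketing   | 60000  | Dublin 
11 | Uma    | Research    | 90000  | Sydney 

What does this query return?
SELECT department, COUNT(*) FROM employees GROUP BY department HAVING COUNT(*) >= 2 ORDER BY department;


Groups with count >= 2:
  Engineering: 2 -> PASS
  Finance: 2 -> PASS
  Marketing: 4 -> PASS
  Research: 2 -> PASS
  Legal: 1 -> filtered out


4 groups:
Engineering, 2
Finance, 2
Marketing, 4
Research, 2


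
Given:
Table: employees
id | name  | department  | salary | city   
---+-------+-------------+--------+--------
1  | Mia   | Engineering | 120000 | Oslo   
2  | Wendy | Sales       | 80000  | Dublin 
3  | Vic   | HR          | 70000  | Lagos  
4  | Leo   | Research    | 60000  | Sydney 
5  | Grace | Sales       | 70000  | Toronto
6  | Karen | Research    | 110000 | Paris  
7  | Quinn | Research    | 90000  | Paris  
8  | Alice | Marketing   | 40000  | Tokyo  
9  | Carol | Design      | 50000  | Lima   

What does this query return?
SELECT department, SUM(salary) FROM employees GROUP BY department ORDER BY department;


Summing salary within each department:
  Design: 50000 = 50000
  Engineering: 120000 = 120000
  HR: 70000 = 70000
  Marketing: 40000 = 40000
  Research: 60000 + 110000 + 90000 = 260000
  Sales: 80000 + 70000 = 150000


6 groups:
Design, 50000
Engineering, 120000
HR, 70000
Marketing, 40000
Research, 260000
Sales, 150000


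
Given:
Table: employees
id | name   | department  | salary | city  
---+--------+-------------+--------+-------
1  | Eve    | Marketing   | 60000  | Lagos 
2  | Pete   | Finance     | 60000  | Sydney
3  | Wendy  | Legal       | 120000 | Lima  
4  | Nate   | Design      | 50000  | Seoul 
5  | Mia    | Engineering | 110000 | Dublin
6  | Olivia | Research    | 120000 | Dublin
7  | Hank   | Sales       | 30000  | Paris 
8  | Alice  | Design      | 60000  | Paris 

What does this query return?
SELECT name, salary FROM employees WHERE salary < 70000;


Filtering: salary < 70000
Matching: 5 rows

5 rows:
Eve, 60000
Pete, 60000
Nate, 50000
Hank, 30000
Alice, 60000


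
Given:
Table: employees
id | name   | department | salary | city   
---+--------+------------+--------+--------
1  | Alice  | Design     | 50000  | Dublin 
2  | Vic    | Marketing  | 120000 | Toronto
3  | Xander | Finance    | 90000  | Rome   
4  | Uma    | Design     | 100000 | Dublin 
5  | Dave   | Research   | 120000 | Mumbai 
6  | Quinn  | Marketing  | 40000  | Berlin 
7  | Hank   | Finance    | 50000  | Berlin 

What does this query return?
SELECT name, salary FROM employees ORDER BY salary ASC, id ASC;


Sorting by salary ASC, then id ASC for ties

7 rows:
Quinn, 40000
Alice, 50000
Hank, 50000
Xander, 90000
Uma, 100000
Vic, 120000
Dave, 120000


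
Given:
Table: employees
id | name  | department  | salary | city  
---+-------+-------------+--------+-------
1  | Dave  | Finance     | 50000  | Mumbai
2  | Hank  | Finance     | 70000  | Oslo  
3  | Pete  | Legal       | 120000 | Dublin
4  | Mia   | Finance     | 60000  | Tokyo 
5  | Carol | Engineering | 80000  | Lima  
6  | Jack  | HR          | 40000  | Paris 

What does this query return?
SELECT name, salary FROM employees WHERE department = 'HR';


Filtering: department = 'HR'
Matching rows: 1

1 rows:
Jack, 40000


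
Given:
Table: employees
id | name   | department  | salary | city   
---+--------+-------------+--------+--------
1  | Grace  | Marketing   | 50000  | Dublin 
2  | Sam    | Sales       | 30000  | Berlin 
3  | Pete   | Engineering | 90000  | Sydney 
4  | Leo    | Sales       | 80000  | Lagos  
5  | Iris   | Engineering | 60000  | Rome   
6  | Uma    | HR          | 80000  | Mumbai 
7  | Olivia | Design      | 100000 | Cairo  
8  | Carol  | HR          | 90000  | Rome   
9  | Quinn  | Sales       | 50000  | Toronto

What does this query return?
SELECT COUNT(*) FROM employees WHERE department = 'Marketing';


Counting rows where department = 'Marketing'
  Grace -> MATCH


1


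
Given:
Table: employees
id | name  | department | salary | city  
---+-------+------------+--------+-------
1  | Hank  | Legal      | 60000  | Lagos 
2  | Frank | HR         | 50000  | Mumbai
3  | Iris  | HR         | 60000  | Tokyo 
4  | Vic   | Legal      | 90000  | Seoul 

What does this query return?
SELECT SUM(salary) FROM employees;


SUM(salary) = 60000 + 50000 + 60000 + 90000 = 260000

260000


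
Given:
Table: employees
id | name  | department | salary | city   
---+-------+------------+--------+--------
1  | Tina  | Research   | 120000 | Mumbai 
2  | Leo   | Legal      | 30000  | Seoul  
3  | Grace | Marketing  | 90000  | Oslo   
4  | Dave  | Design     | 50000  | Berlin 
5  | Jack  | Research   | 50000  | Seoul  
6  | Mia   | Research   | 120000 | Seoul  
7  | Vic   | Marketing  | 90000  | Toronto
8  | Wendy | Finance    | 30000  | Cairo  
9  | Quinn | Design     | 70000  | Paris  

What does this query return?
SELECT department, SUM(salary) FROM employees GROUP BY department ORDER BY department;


Summing salary within each department:
  Design: 50000 + 70000 = 120000
  Finance: 30000 = 30000
  Legal: 30000 = 30000
  Marketing: 90000 + 90000 = 180000
  Research: 120000 + 50000 + 120000 = 290000


5 groups:
Design, 120000
Finance, 30000
Legal, 30000
Marketing, 180000
Research, 290000


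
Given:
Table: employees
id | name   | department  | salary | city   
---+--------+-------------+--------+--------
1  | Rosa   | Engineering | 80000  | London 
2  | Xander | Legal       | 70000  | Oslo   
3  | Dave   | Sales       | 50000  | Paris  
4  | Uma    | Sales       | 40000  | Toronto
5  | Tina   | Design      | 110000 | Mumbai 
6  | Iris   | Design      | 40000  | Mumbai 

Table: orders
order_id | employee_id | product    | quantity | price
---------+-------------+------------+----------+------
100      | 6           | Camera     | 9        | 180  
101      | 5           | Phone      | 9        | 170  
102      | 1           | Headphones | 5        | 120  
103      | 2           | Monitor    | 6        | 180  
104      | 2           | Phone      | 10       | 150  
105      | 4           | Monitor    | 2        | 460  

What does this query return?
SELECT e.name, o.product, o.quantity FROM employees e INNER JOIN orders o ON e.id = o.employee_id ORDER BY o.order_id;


Joining employees.id = orders.employee_id:
  employee Iris (id=6) -> order Camera
  employee Tina (id=5) -> order Phone
  employee Rosa (id=1) -> order Headphones
  employee Xander (id=2) -> order Monitor
  employee Xander (id=2) -> order Phone
  employee Uma (id=4) -> order Monitor


6 rows:
Iris, Camera, 9
Tina, Phone, 9
Rosa, Headphones, 5
Xander, Monitor, 6
Xander, Phone, 10
Uma, Monitor, 2


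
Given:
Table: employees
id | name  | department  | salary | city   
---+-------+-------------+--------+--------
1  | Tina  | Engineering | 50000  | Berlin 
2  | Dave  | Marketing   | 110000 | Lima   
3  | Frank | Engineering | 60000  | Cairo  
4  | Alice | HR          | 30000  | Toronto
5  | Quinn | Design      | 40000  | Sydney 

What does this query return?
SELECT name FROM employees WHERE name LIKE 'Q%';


LIKE 'Q%' matches names starting with 'Q'
Matching: 1

1 rows:
Quinn


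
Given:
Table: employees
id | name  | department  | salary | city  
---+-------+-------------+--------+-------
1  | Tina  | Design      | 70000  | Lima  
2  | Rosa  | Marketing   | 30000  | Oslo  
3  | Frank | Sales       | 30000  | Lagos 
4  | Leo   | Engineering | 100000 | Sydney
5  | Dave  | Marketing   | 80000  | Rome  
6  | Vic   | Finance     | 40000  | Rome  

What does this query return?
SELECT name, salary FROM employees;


Projecting columns: name, salary

6 rows:
Tina, 70000
Rosa, 30000
Frank, 30000
Leo, 100000
Dave, 80000
Vic, 40000


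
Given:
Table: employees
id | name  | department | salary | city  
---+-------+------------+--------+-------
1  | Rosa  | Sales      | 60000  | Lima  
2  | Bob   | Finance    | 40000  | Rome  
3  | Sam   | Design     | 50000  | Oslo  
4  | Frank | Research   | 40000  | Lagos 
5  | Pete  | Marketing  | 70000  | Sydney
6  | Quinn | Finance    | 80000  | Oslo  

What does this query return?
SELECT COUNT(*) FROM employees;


COUNT(*) counts all rows

6


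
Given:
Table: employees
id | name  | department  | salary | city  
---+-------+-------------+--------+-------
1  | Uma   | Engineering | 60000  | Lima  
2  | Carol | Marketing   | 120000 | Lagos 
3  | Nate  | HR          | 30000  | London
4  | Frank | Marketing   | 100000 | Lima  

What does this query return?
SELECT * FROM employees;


SELECT * returns all 4 rows with all columns

4 rows:
1, Uma, Engineering, 60000, Lima
2, Carol, Marketing, 120000, Lagos
3, Nate, HR, 30000, London
4, Frank, Marketing, 100000, Lima


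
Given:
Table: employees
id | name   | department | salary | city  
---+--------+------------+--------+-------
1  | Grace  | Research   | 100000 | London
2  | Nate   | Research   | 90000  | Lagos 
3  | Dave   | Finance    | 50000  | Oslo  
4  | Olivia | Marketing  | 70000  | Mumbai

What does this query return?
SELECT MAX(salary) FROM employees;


Salaries: 100000, 90000, 50000, 70000
MAX = 100000

100000


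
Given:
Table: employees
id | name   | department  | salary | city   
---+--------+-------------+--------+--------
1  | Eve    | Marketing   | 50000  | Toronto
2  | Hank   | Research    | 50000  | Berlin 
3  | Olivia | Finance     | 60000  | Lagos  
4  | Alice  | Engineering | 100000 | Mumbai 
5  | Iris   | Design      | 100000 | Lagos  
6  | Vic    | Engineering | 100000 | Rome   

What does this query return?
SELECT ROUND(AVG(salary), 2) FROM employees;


SUM(salary) = 460000
COUNT = 6
ROUND(AVG, 2) = ROUND(460000 / 6, 2) = 76666.67

76666.67


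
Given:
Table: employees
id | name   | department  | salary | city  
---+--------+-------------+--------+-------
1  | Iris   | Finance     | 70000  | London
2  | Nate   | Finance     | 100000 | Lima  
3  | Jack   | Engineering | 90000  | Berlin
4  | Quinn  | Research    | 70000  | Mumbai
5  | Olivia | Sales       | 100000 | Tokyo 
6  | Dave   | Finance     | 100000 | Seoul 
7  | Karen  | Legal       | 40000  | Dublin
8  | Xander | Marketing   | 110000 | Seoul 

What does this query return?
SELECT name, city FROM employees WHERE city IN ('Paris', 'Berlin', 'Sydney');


Filtering: city IN ('Paris', 'Berlin', 'Sydney')
Matching: 1 rows

1 rows:
Jack, Berlin


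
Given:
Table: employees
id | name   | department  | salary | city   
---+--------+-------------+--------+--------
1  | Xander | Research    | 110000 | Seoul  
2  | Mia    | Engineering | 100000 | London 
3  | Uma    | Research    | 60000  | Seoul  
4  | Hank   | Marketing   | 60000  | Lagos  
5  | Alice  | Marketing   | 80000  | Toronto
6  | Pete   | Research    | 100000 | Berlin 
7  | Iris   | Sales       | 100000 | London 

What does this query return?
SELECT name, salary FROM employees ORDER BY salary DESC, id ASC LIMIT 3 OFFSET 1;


Sort by salary DESC (id ASC tiebreak), then skip 1 and take 3
Rows 2 through 4

3 rows:
Mia, 100000
Pete, 100000
Iris, 100000


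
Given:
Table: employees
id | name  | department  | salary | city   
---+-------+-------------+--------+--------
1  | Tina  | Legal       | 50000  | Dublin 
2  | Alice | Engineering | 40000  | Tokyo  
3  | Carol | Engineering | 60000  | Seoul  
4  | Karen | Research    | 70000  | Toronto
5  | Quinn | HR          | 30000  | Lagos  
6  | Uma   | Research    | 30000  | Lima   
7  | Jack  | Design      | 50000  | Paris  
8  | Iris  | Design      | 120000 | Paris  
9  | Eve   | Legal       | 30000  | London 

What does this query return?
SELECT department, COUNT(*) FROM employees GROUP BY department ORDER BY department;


Assigning each row to its department group:
  Tina -> Legal
  Alice -> Engineering
  Carol -> Engineering
  Karen -> Research
  Quinn -> HR
  Uma -> Research
  Jack -> Design
  Iris -> Design
  Eve -> Legal


5 groups:
Design, 2
Engineering, 2
HR, 1
Legal, 2
Research, 2


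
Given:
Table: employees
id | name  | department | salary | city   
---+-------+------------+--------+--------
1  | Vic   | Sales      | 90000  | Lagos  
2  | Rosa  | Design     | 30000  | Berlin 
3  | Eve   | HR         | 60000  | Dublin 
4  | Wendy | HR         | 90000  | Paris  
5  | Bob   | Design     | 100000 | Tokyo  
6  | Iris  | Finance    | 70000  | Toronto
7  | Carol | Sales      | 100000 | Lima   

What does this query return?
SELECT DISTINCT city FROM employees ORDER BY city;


All 'city' values (row order): Lagos, Berlin, Dublin, Paris, Tokyo, Toronto, Lima
Removing duplicates leaves 7 unique value(s).

7 values:
Berlin
Dublin
Lagos
Lima
Paris
Tokyo
Toronto


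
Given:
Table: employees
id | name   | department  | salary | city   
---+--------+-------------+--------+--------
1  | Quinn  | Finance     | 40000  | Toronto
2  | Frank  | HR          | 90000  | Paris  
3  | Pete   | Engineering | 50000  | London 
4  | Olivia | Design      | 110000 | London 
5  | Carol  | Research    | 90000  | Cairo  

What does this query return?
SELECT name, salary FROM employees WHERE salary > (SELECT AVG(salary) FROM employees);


Subquery: AVG(salary) = 76000.0
Filtering: salary > 76000.0
  Frank (90000) -> MATCH
  Olivia (110000) -> MATCH
  Carol (90000) -> MATCH


3 rows:
Frank, 90000
Olivia, 110000
Carol, 90000


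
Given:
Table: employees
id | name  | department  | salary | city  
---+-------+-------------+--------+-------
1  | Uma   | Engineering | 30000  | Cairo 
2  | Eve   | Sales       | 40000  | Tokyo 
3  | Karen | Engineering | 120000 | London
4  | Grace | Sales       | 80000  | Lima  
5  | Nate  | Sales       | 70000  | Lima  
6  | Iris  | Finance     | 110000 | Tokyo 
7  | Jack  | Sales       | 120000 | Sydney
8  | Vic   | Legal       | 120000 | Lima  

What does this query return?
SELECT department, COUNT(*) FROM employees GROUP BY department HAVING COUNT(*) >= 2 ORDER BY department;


Groups with count >= 2:
  Engineering: 2 -> PASS
  Sales: 4 -> PASS
  Finance: 1 -> filtered out
  Legal: 1 -> filtered out


2 groups:
Engineering, 2
Sales, 4


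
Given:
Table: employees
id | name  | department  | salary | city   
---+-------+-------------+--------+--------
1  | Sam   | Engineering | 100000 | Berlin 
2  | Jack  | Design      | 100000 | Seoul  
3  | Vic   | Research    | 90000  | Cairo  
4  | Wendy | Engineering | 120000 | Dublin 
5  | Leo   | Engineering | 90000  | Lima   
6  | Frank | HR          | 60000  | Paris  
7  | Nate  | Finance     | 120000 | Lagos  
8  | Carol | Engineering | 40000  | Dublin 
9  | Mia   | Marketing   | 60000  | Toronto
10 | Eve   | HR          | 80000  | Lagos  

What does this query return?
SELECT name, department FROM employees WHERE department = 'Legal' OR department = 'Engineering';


Filtering: department = 'Legal' OR 'Engineering'
Matching: 4 rows

4 rows:
Sam, Engineering
Wendy, Engineering
Leo, Engineering
Carol, Engineering


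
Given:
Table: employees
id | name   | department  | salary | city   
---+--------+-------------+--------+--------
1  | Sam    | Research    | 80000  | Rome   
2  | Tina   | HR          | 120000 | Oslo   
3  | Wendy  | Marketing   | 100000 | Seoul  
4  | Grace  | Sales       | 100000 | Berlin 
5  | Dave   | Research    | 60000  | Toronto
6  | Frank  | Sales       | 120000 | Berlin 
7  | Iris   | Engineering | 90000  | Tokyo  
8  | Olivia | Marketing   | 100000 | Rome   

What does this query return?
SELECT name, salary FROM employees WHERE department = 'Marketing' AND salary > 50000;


Filtering: department = 'Marketing' AND salary > 50000
Matching: 2 rows

2 rows:
Wendy, 100000
Olivia, 100000


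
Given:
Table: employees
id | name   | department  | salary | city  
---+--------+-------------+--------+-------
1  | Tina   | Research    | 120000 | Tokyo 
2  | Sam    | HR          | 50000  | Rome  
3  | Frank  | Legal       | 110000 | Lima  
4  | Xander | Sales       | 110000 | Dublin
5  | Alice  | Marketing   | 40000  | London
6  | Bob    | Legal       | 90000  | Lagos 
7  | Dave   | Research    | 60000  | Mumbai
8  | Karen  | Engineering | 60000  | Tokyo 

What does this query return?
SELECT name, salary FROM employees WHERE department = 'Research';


Filtering: department = 'Research'
Matching rows: 2

2 rows:
Tina, 120000
Dave, 60000


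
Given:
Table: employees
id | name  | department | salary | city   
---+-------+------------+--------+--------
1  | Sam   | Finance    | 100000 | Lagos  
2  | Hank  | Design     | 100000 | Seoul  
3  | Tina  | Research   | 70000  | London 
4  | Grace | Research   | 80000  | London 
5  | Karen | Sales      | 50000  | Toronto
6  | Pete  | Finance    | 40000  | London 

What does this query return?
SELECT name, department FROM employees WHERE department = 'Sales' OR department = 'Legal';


Filtering: department = 'Sales' OR 'Legal'
Matching: 1 rows

1 rows:
Karen, Sales


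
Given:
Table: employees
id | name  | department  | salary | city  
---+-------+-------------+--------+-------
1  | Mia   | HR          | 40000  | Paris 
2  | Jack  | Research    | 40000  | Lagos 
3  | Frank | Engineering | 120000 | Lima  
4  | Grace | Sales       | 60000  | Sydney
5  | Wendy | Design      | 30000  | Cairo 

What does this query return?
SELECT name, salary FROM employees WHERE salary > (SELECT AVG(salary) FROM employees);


Subquery: AVG(salary) = 58000.0
Filtering: salary > 58000.0
  Frank (120000) -> MATCH
  Grace (60000) -> MATCH


2 rows:
Frank, 120000
Grace, 60000


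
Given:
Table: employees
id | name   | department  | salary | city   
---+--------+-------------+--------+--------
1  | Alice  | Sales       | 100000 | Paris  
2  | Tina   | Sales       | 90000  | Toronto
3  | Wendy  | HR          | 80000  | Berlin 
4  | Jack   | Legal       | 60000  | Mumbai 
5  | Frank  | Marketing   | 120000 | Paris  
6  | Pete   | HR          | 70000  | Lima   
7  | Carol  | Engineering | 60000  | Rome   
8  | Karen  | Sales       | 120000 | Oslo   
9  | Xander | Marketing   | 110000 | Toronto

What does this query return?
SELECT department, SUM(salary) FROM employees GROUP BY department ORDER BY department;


Summing salary within each department:
  Engineering: 60000 = 60000
  HR: 80000 + 70000 = 150000
  Legal: 60000 = 60000
  Marketing: 120000 + 110000 = 230000
  Sales: 100000 + 90000 + 120000 = 310000


5 groups:
Engineering, 60000
HR, 150000
Legal, 60000
Marketing, 230000
Sales, 310000


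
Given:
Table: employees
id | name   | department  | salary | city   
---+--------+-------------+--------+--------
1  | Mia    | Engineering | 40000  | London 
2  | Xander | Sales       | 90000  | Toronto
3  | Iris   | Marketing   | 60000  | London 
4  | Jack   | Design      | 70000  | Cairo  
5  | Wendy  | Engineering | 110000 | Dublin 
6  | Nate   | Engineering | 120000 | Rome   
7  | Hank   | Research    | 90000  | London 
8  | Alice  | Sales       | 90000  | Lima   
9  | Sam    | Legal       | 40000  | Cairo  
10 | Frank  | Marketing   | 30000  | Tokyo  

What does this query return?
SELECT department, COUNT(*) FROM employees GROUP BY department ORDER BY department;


Assigning each row to its department group:
  Mia -> Engineering
  Xander -> Sales
  Iris -> Marketing
  Jack -> Design
  Wendy -> Engineering
  Nate -> Engineering
  Hank -> Research
  Alice -> Sales
  Sam -> Legal
  Frank -> Marketing


6 groups:
Design, 1
Engineering, 3
Legal, 1
Marketing, 2
Research, 1
Sales, 2


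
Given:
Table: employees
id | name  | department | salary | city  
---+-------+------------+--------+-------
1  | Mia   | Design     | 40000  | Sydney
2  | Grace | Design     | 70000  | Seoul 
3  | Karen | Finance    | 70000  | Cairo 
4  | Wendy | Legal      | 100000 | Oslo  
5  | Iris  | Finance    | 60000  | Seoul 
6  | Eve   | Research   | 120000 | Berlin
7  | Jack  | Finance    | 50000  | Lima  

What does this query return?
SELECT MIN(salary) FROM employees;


Salaries: 40000, 70000, 70000, 100000, 60000, 120000, 50000
MIN = 40000

40000


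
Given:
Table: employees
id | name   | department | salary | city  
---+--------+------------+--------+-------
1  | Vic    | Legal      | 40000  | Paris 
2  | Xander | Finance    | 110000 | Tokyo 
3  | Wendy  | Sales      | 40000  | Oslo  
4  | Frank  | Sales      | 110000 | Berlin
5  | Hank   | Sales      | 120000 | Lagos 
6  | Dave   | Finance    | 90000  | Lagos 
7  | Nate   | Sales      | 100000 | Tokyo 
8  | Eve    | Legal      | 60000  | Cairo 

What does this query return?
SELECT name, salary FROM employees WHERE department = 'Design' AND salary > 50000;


Filtering: department = 'Design' AND salary > 50000
Matching: 0 rows

Empty result set (0 rows)


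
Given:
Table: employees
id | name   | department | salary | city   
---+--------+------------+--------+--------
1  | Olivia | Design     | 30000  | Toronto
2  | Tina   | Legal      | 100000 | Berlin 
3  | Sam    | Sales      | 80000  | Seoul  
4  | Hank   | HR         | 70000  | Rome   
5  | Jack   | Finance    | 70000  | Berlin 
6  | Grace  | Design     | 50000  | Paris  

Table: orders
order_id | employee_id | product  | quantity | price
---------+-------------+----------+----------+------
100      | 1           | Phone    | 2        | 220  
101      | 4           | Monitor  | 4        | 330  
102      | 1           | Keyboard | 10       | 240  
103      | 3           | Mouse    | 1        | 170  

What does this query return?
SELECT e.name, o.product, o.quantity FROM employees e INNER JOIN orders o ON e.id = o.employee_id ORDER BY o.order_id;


Joining employees.id = orders.employee_id:
  employee Olivia (id=1) -> order Phone
  employee Hank (id=4) -> order Monitor
  employee Olivia (id=1) -> order Keyboard
  employee Sam (id=3) -> order Mouse


4 rows:
Olivia, Phone, 2
Hank, Monitor, 4
Olivia, Keyboard, 10
Sam, Mouse, 1


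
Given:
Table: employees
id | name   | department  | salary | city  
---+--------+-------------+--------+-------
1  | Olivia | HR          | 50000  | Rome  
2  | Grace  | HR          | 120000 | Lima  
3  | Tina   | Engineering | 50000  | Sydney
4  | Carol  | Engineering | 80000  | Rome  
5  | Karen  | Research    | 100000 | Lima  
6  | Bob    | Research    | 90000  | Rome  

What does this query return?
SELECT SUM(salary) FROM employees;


SUM(salary) = 50000 + 120000 + 50000 + 80000 + 100000 + 90000 = 490000

490000


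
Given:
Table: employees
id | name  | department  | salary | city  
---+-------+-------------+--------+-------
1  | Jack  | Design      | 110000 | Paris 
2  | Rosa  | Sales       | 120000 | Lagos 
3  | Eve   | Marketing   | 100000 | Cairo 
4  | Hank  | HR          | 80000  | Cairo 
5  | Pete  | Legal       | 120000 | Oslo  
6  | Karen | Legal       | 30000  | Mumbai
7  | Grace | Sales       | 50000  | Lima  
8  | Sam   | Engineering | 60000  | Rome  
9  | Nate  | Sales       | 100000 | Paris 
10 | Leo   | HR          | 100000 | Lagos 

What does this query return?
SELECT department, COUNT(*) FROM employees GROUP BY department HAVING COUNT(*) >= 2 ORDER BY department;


Groups with count >= 2:
  HR: 2 -> PASS
  Legal: 2 -> PASS
  Sales: 3 -> PASS
  Design: 1 -> filtered out
  Engineering: 1 -> filtered out
  Marketing: 1 -> filtered out


3 groups:
HR, 2
Legal, 2
Sales, 3


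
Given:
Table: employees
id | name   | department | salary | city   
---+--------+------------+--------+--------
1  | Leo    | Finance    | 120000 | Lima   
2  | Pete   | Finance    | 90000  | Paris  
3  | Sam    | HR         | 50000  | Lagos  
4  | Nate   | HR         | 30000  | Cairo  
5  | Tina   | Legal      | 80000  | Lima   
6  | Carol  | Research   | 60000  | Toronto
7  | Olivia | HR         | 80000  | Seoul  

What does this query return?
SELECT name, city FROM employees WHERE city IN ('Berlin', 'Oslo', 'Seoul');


Filtering: city IN ('Berlin', 'Oslo', 'Seoul')
Matching: 1 rows

1 rows:
Olivia, Seoul


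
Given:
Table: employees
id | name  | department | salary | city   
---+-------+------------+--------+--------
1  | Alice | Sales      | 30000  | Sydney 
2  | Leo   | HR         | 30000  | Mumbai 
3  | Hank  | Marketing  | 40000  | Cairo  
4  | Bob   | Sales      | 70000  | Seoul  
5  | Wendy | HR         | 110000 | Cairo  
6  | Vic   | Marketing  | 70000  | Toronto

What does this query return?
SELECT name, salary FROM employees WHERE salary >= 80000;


Filtering: salary >= 80000
Matching: 1 rows

1 rows:
Wendy, 110000


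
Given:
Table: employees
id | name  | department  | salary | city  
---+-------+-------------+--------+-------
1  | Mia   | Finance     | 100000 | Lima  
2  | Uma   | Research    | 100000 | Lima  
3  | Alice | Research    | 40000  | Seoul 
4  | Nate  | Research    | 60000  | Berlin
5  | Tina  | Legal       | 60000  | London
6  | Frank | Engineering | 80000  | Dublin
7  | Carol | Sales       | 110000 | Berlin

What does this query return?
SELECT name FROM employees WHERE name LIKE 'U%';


LIKE 'U%' matches names starting with 'U'
Matching: 1

1 rows:
Uma


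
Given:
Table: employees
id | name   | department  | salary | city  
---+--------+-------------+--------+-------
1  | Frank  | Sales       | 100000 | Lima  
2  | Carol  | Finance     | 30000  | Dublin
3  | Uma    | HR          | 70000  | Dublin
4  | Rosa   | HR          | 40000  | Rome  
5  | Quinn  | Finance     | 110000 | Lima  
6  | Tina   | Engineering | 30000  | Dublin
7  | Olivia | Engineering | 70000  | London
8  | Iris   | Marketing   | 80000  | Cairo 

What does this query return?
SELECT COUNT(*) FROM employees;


COUNT(*) counts all rows

8


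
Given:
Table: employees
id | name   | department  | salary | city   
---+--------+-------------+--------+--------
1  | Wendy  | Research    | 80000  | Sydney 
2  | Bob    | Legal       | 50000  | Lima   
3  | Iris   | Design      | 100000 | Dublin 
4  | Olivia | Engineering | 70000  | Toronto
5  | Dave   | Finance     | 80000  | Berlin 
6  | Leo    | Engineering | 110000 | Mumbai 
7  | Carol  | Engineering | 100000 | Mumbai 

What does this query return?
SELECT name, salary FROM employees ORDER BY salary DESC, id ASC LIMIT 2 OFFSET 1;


Sort by salary DESC (id ASC tiebreak), then skip 1 and take 2
Rows 2 through 3

2 rows:
Iris, 100000
Carol, 100000


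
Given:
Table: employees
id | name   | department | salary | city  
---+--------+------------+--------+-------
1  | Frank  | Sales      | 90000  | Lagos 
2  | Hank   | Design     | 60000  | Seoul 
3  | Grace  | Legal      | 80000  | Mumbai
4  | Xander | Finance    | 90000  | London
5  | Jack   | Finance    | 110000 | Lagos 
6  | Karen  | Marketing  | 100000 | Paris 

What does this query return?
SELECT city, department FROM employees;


Projecting columns: city, department

6 rows:
Lagos, Sales
Seoul, Design
Mumbai, Legal
London, Finance
Lagos, Finance
Paris, Marketing


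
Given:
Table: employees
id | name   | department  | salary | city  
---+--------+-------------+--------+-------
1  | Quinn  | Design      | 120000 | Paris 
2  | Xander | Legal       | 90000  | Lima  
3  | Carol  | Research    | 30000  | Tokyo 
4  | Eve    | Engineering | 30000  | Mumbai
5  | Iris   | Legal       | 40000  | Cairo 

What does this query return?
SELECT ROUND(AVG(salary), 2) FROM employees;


SUM(salary) = 310000
COUNT = 5
ROUND(AVG, 2) = ROUND(310000 / 5, 2) = 62000.0

62000.0


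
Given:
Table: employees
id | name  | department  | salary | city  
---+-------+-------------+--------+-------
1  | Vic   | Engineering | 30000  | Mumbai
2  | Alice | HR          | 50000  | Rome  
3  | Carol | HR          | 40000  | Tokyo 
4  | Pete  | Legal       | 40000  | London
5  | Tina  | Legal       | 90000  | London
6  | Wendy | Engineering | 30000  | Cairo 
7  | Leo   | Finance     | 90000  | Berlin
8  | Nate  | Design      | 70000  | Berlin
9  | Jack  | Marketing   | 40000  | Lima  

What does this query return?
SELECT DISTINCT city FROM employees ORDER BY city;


All 'city' values (row order): Mumbai, Rome, Tokyo, London, London, Cairo, Berlin, Berlin, Lima
Removing duplicates leaves 7 unique value(s).

7 values:
Berlin
Cairo
Lima
London
Mumbai
Rome
Tokyo


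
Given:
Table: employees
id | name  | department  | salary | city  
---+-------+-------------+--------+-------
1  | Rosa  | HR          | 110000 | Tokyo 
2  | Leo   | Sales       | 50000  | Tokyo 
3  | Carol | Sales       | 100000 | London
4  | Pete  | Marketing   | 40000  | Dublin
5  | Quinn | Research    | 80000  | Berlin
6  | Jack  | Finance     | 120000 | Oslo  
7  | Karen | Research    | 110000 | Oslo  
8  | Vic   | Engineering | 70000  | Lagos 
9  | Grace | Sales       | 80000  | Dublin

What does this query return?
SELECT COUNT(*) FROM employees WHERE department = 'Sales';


Counting rows where department = 'Sales'
  Leo -> MATCH
  Carol -> MATCH
  Grace -> MATCH


3


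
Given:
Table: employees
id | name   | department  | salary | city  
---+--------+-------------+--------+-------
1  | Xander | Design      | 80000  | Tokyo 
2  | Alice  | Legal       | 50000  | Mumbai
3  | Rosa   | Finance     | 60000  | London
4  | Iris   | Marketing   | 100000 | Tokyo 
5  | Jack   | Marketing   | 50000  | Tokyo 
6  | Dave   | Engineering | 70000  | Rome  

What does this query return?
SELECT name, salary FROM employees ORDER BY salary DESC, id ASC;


Sorting by salary DESC, then id ASC for ties

6 rows:
Iris, 100000
Xander, 80000
Dave, 70000
Rosa, 60000
Alice, 50000
Jack, 50000


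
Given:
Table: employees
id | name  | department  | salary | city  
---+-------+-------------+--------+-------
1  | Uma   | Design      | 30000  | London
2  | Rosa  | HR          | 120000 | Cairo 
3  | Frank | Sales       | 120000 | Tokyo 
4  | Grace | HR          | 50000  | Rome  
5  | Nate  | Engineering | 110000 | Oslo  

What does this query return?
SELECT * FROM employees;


SELECT * returns all 5 rows with all columns

5 rows:
1, Uma, Design, 30000, London
2, Rosa, HR, 120000, Cairo
3, Frank, Sales, 120000, Tokyo
4, Grace, HR, 50000, Rome
5, Nate, Engineering, 110000, Oslo


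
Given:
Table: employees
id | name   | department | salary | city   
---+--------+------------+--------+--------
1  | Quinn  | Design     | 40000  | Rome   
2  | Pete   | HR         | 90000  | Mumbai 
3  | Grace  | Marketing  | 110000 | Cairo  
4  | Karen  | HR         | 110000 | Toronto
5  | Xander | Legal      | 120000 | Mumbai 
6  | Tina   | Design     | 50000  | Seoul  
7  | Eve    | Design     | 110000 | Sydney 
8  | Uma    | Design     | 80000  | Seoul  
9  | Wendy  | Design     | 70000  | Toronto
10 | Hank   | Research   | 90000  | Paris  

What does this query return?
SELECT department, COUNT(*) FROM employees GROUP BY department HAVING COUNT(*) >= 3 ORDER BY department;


Groups with count >= 3:
  Design: 5 -> PASS
  HR: 2 -> filtered out
  Legal: 1 -> filtered out
  Marketing: 1 -> filtered out
  Research: 1 -> filtered out


1 groups:
Design, 5


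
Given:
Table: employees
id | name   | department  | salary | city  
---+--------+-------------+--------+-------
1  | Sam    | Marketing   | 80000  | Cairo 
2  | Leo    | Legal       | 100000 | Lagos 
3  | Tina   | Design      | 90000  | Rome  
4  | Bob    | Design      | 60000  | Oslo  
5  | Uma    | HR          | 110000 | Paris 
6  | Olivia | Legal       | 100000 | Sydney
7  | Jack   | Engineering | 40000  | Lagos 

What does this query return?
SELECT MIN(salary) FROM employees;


Salaries: 80000, 100000, 90000, 60000, 110000, 100000, 40000
MIN = 40000

40000


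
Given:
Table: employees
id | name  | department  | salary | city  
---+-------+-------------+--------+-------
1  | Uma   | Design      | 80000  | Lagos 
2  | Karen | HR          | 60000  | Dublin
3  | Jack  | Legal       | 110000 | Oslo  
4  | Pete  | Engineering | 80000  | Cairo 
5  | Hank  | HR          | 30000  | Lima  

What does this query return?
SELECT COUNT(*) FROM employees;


COUNT(*) counts all rows

5


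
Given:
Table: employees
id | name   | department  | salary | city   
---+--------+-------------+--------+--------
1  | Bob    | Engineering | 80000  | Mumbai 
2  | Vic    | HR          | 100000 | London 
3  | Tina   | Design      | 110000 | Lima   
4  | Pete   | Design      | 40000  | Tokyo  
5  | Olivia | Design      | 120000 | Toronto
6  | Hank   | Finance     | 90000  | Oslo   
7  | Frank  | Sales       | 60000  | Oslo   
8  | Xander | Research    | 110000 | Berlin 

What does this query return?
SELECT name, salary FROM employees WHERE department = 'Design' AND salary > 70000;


Filtering: department = 'Design' AND salary > 70000
Matching: 2 rows

2 rows:
Tina, 110000
Olivia, 120000


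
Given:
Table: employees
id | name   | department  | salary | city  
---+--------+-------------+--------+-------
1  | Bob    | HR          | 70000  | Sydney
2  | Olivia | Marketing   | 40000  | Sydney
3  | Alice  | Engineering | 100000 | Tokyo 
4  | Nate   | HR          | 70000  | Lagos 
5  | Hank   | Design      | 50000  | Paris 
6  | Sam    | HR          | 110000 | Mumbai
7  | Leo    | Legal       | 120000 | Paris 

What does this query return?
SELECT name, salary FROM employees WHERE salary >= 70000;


Filtering: salary >= 70000
Matching: 5 rows

5 rows:
Bob, 70000
Alice, 100000
Nate, 70000
Sam, 110000
Leo, 120000


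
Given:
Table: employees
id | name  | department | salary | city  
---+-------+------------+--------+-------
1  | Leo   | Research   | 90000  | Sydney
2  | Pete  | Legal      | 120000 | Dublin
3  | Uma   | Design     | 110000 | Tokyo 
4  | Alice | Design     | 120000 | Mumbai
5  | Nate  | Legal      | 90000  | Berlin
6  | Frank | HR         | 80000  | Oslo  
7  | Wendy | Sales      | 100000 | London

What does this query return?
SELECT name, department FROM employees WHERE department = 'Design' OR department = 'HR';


Filtering: department = 'Design' OR 'HR'
Matching: 3 rows

3 rows:
Uma, Design
Alice, Design
Frank, HR


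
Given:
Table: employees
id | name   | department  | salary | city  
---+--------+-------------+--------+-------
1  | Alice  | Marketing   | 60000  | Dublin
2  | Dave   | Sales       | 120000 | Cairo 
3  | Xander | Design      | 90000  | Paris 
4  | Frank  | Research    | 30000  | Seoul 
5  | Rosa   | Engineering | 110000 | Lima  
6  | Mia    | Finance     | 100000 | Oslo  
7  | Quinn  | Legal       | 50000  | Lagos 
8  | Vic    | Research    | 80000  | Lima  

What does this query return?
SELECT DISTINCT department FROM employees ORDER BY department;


All 'department' values (row order): Marketing, Sales, Design, Research, Engineering, Finance, Legal, Research
Removing duplicates leaves 7 unique value(s).

7 values:
Design
Engineering
Finance
Legal
Marketing
Research
Sales


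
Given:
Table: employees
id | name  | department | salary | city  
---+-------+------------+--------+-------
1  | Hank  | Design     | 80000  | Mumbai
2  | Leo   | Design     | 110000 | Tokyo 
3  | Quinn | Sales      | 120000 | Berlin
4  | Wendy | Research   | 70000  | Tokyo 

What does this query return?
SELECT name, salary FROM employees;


Projecting columns: name, salary

4 rows:
Hank, 80000
Leo, 110000
Quinn, 120000
Wendy, 70000


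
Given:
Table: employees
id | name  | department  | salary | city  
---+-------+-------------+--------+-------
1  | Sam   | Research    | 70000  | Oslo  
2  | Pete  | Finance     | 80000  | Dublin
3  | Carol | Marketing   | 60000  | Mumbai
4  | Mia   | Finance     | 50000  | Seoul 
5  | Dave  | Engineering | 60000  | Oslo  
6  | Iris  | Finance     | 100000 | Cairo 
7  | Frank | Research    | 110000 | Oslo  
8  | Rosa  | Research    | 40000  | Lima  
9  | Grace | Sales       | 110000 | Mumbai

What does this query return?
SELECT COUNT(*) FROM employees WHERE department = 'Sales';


Counting rows where department = 'Sales'
  Grace -> MATCH


1
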